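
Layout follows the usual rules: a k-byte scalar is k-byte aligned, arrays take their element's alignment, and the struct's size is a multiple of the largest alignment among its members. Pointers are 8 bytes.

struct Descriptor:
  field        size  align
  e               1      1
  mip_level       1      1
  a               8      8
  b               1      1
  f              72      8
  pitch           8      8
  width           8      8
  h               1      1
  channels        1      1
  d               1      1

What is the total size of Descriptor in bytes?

120

@0: e [1B, align 1] → 1
@1: mip_level [1B, align 1] → 2
+6 pad (align 8)
@8: a [8B, align 8] → 16
@16: b [1B, align 1] → 17
+7 pad (align 8)
@24: f [72B, align 8] → 96
@96: pitch [8B, align 8] → 104
@104: width [8B, align 8] → 112
@112: h [1B, align 1] → 113
@113: channels [1B, align 1] → 114
@114: d [1B, align 1] → 115
+5 tail pad (align 8)
size 120, align 8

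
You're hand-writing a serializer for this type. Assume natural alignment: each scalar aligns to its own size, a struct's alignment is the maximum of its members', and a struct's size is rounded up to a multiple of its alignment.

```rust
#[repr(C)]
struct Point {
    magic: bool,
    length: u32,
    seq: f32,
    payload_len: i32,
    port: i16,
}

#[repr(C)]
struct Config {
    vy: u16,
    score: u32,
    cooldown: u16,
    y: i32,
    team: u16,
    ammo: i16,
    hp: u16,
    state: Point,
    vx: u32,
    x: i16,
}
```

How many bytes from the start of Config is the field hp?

Point: @0: magic [1B, align 1] → 1; +3 pad (align 4); @4: length [4B, align 4] → 8; @8: seq [4B, align 4] → 12; @12: payload_len [4B, align 4] → 16; @16: port [2B, align 2] → 18; +2 tail pad (align 4); size 20, align 4
@0: vy [2B, align 2] → 2
+2 pad (align 4)
@4: score [4B, align 4] → 8
@8: cooldown [2B, align 2] → 10
+2 pad (align 4)
@12: y [4B, align 4] → 16
@16: team [2B, align 2] → 18
@18: ammo [2B, align 2] → 20
@20: hp [2B, align 2] → 22

20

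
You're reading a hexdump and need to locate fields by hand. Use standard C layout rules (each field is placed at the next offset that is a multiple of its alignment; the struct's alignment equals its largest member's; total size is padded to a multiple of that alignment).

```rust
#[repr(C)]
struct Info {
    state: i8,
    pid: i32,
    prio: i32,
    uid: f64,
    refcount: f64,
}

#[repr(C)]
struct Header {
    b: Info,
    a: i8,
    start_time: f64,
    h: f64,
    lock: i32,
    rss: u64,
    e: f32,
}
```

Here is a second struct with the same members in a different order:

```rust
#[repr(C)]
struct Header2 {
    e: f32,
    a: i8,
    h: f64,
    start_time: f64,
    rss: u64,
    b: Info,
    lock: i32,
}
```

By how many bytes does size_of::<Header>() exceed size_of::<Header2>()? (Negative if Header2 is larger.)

Info: state at 0 (size 1, align 1) → ends 1; pad 3 to align 4 for pid; pid at 4 (size 4, align 4) → ends 8; prio at 8 (size 4, align 4) → ends 12; pad 4 to align 8 for uid; uid at 16 (size 8, align 8) → ends 24; refcount at 24 (size 8, align 8) → ends 32; total 32 bytes, alignment 8
b at 0 (size 32, align 8) → ends 32
a at 32 (size 1, align 1) → ends 33
pad 7 to align 8 for start_time
start_time at 40 (size 8, align 8) → ends 48
h at 48 (size 8, align 8) → ends 56
lock at 56 (size 4, align 4) → ends 60
pad 4 to align 8 for rss
rss at 64 (size 8, align 8) → ends 72
e at 72 (size 4, align 4) → ends 76
tail pad 4 to reach multiple of 8
total 80 bytes, alignment 8
— Header2 —
e at 0 (size 4, align 4) → ends 4
a at 4 (size 1, align 1) → ends 5
pad 3 to align 8 for h
h at 8 (size 8, align 8) → ends 16
start_time at 16 (size 8, align 8) → ends 24
rss at 24 (size 8, align 8) → ends 32
b at 32 (size 32, align 8) → ends 64
lock at 64 (size 4, align 4) → ends 68
tail pad 4 to reach multiple of 8
total 72 bytes, alignment 8
80 − 72 = 8

8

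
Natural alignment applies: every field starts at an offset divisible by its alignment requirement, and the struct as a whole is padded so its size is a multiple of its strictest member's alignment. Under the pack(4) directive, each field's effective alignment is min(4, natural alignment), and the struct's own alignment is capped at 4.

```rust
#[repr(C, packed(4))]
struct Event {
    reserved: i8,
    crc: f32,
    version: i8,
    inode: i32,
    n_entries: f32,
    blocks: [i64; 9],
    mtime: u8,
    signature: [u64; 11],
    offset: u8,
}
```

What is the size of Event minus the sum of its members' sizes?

12

reserved at 0 (size 1, align 1) → ends 1
pad 3 to align 4 for crc
crc at 4 (size 4, align 4) → ends 8
version at 8 (size 1, align 1) → ends 9
pad 3 to align 4 for inode
inode at 12 (size 4, align 4) → ends 16
n_entries at 16 (size 4, align 4) → ends 20
blocks at 20 (size 72, align 4) → ends 92
mtime at 92 (size 1, align 1) → ends 93
pad 3 to align 4 for signature
signature at 96 (size 88, align 4) → ends 184
offset at 184 (size 1, align 1) → ends 185
tail pad 3 to reach multiple of 4
total 188 bytes, alignment 4
data bytes 176, size 188 → padding 12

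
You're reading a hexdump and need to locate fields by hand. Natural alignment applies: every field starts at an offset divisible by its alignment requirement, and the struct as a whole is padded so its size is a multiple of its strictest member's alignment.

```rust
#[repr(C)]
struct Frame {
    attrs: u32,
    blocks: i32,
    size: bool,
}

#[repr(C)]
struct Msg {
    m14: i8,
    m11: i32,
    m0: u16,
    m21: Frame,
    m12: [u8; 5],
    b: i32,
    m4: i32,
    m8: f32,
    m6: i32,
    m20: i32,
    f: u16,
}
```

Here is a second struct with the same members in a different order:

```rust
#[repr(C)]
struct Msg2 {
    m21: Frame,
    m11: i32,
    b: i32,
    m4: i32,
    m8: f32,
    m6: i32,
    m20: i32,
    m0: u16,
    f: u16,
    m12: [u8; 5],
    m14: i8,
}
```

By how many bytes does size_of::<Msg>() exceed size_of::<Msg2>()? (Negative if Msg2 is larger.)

8

Frame: 0..4  attrs  (4B, 4-aligned); 4..8  blocks  (4B, 4-aligned); 8..9  size  (1B, 1-aligned); 9..12  -- tail padding (3B); sizeof = 12, alignof = 4
0..1  m14  (1B, 1-aligned)
1..4  -- padding (3B)
4..8  m11  (4B, 4-aligned)
8..10  m0  (2B, 2-aligned)
10..12  -- padding (2B)
12..24  m21  (12B, 4-aligned)
24..29  m12  (5B, 1-aligned)
29..32  -- padding (3B)
32..36  b  (4B, 4-aligned)
36..40  m4  (4B, 4-aligned)
40..44  m8  (4B, 4-aligned)
44..48  m6  (4B, 4-aligned)
48..52  m20  (4B, 4-aligned)
52..54  f  (2B, 2-aligned)
54..56  -- tail padding (2B)
sizeof = 56, alignof = 4
— Msg2 —
0..12  m21  (12B, 4-aligned)
12..16  m11  (4B, 4-aligned)
16..20  b  (4B, 4-aligned)
20..24  m4  (4B, 4-aligned)
24..28  m8  (4B, 4-aligned)
28..32  m6  (4B, 4-aligned)
32..36  m20  (4B, 4-aligned)
36..38  m0  (2B, 2-aligned)
38..40  f  (2B, 2-aligned)
40..45  m12  (5B, 1-aligned)
45..46  m14  (1B, 1-aligned)
46..48  -- tail padding (2B)
sizeof = 48, alignof = 4
56 − 48 = 8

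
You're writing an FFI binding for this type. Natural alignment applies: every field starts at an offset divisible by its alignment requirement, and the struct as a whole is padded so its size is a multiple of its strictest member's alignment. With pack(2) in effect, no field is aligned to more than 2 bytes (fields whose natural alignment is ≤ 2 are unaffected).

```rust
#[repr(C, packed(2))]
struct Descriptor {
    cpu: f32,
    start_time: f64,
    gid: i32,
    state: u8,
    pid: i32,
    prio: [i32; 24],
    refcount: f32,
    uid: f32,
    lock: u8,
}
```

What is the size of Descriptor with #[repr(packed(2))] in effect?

0..4  cpu  (4B, 2-aligned)
4..12  start_time  (8B, 2-aligned)
12..16  gid  (4B, 2-aligned)
16..17  state  (1B, 1-aligned)
17..18  -- padding (1B)
18..22  pid  (4B, 2-aligned)
22..118  prio  (96B, 2-aligned)
118..122  refcount  (4B, 2-aligned)
122..126  uid  (4B, 2-aligned)
126..127  lock  (1B, 1-aligned)
127..128  -- tail padding (1B)
sizeof = 128, alignof = 2

128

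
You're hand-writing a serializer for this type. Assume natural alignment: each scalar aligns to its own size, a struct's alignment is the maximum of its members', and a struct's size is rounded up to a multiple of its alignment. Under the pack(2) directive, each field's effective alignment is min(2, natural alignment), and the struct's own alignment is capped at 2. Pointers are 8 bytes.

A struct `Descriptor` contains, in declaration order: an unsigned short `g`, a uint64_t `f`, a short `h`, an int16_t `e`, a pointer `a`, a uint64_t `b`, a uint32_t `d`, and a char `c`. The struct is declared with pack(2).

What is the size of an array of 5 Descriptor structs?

g at 0 (size 2, align 2) → ends 2
f at 2 (size 8, align 2) → ends 10
h at 10 (size 2, align 2) → ends 12
e at 12 (size 2, align 2) → ends 14
a at 14 (size 8, align 2) → ends 22
b at 22 (size 8, align 2) → ends 30
d at 30 (size 4, align 2) → ends 34
c at 34 (size 1, align 1) → ends 35
tail pad 1 to reach multiple of 2
total 36 bytes, alignment 2
array of 5: 5 × 36 = 180

180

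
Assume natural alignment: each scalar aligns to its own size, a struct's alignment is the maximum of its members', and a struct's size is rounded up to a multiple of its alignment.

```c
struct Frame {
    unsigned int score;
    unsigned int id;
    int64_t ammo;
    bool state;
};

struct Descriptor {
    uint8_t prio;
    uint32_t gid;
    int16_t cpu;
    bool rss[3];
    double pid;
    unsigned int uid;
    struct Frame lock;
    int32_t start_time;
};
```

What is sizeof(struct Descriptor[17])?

Frame: @0: score [4B, align 4] → 4; @4: id [4B, align 4] → 8; @8: ammo [8B, align 8] → 16; @16: state [1B, align 1] → 17; +7 tail pad (align 8); size 24, align 8
@0: prio [1B, align 1] → 1
+3 pad (align 4)
@4: gid [4B, align 4] → 8
@8: cpu [2B, align 2] → 10
@10: rss [3B, align 1] → 13
+3 pad (align 8)
@16: pid [8B, align 8] → 24
@24: uid [4B, align 4] → 28
+4 pad (align 8)
@32: lock [24B, align 8] → 56
@56: start_time [4B, align 4] → 60
+4 tail pad (align 8)
size 64, align 8
array of 17: 17 × 64 = 1088

1088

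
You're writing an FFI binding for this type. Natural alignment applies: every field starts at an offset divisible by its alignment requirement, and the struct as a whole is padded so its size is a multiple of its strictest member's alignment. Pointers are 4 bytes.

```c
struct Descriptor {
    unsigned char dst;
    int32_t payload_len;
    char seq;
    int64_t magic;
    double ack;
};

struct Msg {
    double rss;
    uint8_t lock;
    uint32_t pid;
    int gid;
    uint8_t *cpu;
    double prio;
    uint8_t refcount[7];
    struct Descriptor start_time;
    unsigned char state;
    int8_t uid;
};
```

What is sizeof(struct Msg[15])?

Descriptor: dst at 0 (size 1, align 1) → ends 1; pad 3 to align 4 for payload_len; payload_len at 4 (size 4, align 4) → ends 8; seq at 8 (size 1, align 1) → ends 9; pad 7 to align 8 for magic; magic at 16 (size 8, align 8) → ends 24; ack at 24 (size 8, align 8) → ends 32; total 32 bytes, alignment 8
rss at 0 (size 8, align 8) → ends 8
lock at 8 (size 1, align 1) → ends 9
pad 3 to align 4 for pid
pid at 12 (size 4, align 4) → ends 16
gid at 16 (size 4, align 4) → ends 20
cpu at 20 (size 4, align 4) → ends 24
prio at 24 (size 8, align 8) → ends 32
refcount at 32 (size 7, align 1) → ends 39
pad 1 to align 8 for start_time
start_time at 40 (size 32, align 8) → ends 72
state at 72 (size 1, align 1) → ends 73
uid at 73 (size 1, align 1) → ends 74
tail pad 6 to reach multiple of 8
total 80 bytes, alignment 8
array of 15: 15 × 80 = 1200

1200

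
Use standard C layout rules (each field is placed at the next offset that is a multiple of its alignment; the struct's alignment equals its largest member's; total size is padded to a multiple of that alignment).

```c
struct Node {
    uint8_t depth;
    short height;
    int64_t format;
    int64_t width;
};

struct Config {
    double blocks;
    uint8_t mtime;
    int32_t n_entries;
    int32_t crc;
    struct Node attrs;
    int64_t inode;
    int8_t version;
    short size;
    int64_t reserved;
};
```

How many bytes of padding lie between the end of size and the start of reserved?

4

Node: depth at 0 (size 1, align 1) → ends 1; pad 1 to align 2 for height; height at 2 (size 2, align 2) → ends 4; pad 4 to align 8 for format; format at 8 (size 8, align 8) → ends 16; width at 16 (size 8, align 8) → ends 24; total 24 bytes, alignment 8
blocks at 0 (size 8, align 8) → ends 8
mtime at 8 (size 1, align 1) → ends 9
pad 3 to align 4 for n_entries
n_entries at 12 (size 4, align 4) → ends 16
crc at 16 (size 4, align 4) → ends 20
pad 4 to align 8 for attrs
attrs at 24 (size 24, align 8) → ends 48
inode at 48 (size 8, align 8) → ends 56
version at 56 (size 1, align 1) → ends 57
pad 1 to align 2 for size
size at 58 (size 2, align 2) → ends 60
pad 4 to align 8 for reserved
reserved at 64 (size 8, align 8) → ends 72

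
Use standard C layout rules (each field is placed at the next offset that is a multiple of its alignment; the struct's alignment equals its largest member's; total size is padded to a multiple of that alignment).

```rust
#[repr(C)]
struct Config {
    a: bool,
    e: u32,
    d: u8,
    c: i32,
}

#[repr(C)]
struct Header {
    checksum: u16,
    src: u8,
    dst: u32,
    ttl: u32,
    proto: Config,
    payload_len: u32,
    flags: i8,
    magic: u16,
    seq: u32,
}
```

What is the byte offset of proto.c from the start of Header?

24

Config: 0..1  a  (1B, 1-aligned); 1..4  -- padding (3B); 4..8  e  (4B, 4-aligned); 8..9  d  (1B, 1-aligned); 9..12  -- padding (3B); 12..16  c  (4B, 4-aligned); sizeof = 16, alignof = 4
0..2  checksum  (2B, 2-aligned)
2..3  src  (1B, 1-aligned)
3..4  -- padding (1B)
4..8  dst  (4B, 4-aligned)
8..12  ttl  (4B, 4-aligned)
12..28  proto  (16B, 4-aligned)
within Config: c at 12
12 + 12 = 24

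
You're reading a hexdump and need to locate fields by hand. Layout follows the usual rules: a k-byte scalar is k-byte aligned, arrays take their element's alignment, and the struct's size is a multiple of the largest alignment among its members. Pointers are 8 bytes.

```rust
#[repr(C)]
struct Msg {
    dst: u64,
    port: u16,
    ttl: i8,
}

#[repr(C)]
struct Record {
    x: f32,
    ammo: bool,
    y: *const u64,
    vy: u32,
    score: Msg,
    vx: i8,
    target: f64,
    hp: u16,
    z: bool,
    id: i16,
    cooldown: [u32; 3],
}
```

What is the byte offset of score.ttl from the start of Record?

34

Msg: 0..8  dst  (8B, 8-aligned); 8..10  port  (2B, 2-aligned); 10..11  ttl  (1B, 1-aligned); 11..16  -- tail padding (5B); sizeof = 16, alignof = 8
0..4  x  (4B, 4-aligned)
4..5  ammo  (1B, 1-aligned)
5..8  -- padding (3B)
8..16  y  (8B, 8-aligned)
16..20  vy  (4B, 4-aligned)
20..24  -- padding (4B)
24..40  score  (16B, 8-aligned)
within Msg: ttl at 10
24 + 10 = 34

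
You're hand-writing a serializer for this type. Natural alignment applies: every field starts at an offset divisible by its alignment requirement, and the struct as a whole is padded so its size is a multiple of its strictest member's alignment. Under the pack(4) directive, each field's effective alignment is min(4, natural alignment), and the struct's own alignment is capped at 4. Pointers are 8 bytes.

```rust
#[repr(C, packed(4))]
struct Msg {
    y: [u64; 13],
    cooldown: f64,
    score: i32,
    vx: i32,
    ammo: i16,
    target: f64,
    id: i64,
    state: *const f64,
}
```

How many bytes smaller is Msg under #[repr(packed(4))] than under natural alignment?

4

natural layout:
  @0: y [104B, align 8] → 104
  @104: cooldown [8B, align 8] → 112
  @112: score [4B, align 4] → 116
  @116: vx [4B, align 4] → 120
  @120: ammo [2B, align 2] → 122
  +6 pad (align 8)
  @128: target [8B, align 8] → 136
  @136: id [8B, align 8] → 144
  @144: state [8B, align 8] → 152
  size 152, align 8
packed(4) layout:
  @0: y [104B, align 4] → 104
  @104: cooldown [8B, align 4] → 112
  @112: score [4B, align 4] → 116
  @116: vx [4B, align 4] → 120
  @120: ammo [2B, align 2] → 122
  +2 pad (align 4)
  @124: target [8B, align 4] → 132
  @132: id [8B, align 4] → 140
  @140: state [8B, align 4] → 148
  size 148, align 4
152 − 148 = 4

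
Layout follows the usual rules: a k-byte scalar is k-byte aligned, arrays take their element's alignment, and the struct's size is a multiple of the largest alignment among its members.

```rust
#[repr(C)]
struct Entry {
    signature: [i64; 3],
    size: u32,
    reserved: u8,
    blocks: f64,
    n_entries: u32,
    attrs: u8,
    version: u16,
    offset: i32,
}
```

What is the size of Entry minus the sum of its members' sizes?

0..24  signature  (24B, 8-aligned)
24..28  size  (4B, 4-aligned)
28..29  reserved  (1B, 1-aligned)
29..32  -- padding (3B)
32..40  blocks  (8B, 8-aligned)
40..44  n_entries  (4B, 4-aligned)
44..45  attrs  (1B, 1-aligned)
45..46  -- padding (1B)
46..48  version  (2B, 2-aligned)
48..52  offset  (4B, 4-aligned)
52..56  -- tail padding (4B)
sizeof = 56, alignof = 8
data bytes 48, size 56 → padding 8

8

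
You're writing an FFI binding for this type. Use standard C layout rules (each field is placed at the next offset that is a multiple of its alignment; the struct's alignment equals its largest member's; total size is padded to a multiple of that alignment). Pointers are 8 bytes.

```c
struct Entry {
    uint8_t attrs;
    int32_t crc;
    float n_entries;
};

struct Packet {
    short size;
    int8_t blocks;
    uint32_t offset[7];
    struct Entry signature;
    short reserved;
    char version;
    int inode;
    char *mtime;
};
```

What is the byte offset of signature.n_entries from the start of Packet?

40

Entry: 0..1  attrs  (1B, 1-aligned); 1..4  -- padding (3B); 4..8  crc  (4B, 4-aligned); 8..12  n_entries  (4B, 4-aligned); sizeof = 12, alignof = 4
0..2  size  (2B, 2-aligned)
2..3  blocks  (1B, 1-aligned)
3..4  -- padding (1B)
4..32  offset  (28B, 4-aligned)
32..44  signature  (12B, 4-aligned)
within Entry: n_entries at 8
32 + 8 = 40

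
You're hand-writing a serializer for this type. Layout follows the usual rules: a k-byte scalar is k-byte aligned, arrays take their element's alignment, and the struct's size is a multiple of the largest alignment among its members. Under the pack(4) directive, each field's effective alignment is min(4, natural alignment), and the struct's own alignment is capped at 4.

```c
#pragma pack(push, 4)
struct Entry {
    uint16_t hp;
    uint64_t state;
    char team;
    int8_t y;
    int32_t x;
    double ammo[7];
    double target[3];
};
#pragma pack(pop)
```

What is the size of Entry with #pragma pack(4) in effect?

100

0..2  hp  (2B, 2-aligned)
2..4  -- padding (2B)
4..12  state  (8B, 4-aligned)
12..13  team  (1B, 1-aligned)
13..14  y  (1B, 1-aligned)
14..16  -- padding (2B)
16..20  x  (4B, 4-aligned)
20..76  ammo  (56B, 4-aligned)
76..100  target  (24B, 4-aligned)
sizeof = 100, alignof = 4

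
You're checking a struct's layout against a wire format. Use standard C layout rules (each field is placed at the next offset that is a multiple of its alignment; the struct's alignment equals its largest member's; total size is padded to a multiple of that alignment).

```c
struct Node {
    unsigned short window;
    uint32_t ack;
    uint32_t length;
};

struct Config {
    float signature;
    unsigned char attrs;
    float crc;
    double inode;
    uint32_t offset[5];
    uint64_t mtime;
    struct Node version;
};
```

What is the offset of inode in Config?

Node: @0: window [2B, align 2] → 2; +2 pad (align 4); @4: ack [4B, align 4] → 8; @8: length [4B, align 4] → 12; size 12, align 4
@0: signature [4B, align 4] → 4
@4: attrs [1B, align 1] → 5
+3 pad (align 4)
@8: crc [4B, align 4] → 12
+4 pad (align 8)
@16: inode [8B, align 8] → 24

16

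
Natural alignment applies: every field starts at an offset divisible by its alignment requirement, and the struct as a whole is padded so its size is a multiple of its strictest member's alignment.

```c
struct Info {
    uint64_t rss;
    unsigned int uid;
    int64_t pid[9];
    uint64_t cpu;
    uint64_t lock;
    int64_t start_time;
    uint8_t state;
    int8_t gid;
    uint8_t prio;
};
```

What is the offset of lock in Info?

0..8  rss  (8B, 8-aligned)
8..12  uid  (4B, 4-aligned)
12..16  -- padding (4B)
16..88  pid  (72B, 8-aligned)
88..96  cpu  (8B, 8-aligned)
96..104  lock  (8B, 8-aligned)

96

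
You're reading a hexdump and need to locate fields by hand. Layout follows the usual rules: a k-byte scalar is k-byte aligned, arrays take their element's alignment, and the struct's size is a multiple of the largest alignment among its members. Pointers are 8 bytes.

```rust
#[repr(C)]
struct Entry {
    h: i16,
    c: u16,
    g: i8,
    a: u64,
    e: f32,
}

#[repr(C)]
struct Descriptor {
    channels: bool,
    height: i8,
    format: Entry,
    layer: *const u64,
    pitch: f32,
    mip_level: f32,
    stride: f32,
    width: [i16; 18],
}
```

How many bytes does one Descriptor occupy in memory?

Entry: 0..2  h  (2B, 2-aligned); 2..4  c  (2B, 2-aligned); 4..5  g  (1B, 1-aligned); 5..8  -- padding (3B); 8..16  a  (8B, 8-aligned); 16..20  e  (4B, 4-aligned); 20..24  -- tail padding (4B); sizeof = 24, alignof = 8
0..1  channels  (1B, 1-aligned)
1..2  height  (1B, 1-aligned)
2..8  -- padding (6B)
8..32  format  (24B, 8-aligned)
32..40  layer  (8B, 8-aligned)
40..44  pitch  (4B, 4-aligned)
44..48  mip_level  (4B, 4-aligned)
48..52  stride  (4B, 4-aligned)
52..88  width  (36B, 2-aligned)
sizeof = 88, alignof = 8

88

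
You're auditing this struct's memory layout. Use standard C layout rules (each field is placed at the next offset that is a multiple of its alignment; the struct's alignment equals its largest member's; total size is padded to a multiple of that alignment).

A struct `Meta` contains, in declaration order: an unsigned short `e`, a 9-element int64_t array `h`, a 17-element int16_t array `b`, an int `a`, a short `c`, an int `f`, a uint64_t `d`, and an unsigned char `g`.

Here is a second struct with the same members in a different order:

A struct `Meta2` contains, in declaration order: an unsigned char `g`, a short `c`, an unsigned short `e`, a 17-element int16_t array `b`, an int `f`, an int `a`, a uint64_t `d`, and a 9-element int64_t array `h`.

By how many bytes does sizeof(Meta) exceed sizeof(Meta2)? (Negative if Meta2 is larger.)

@0: e [2B, align 2] → 2
+6 pad (align 8)
@8: h [72B, align 8] → 80
@80: b [34B, align 2] → 114
+2 pad (align 4)
@116: a [4B, align 4] → 120
@120: c [2B, align 2] → 122
+2 pad (align 4)
@124: f [4B, align 4] → 128
@128: d [8B, align 8] → 136
@136: g [1B, align 1] → 137
+7 tail pad (align 8)
size 144, align 8
— Meta2 —
@0: g [1B, align 1] → 1
+1 pad (align 2)
@2: c [2B, align 2] → 4
@4: e [2B, align 2] → 6
@6: b [34B, align 2] → 40
@40: f [4B, align 4] → 44
@44: a [4B, align 4] → 48
@48: d [8B, align 8] → 56
@56: h [72B, align 8] → 128
size 128, align 8
144 − 128 = 16

16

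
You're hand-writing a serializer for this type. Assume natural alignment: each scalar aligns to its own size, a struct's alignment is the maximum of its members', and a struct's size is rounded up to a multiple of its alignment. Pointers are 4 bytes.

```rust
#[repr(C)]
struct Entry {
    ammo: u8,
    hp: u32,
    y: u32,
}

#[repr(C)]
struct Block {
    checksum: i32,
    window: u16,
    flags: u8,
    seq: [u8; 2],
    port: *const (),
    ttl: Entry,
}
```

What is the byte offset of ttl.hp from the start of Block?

20

Entry: ammo at 0 (size 1, align 1) → ends 1; pad 3 to align 4 for hp; hp at 4 (size 4, align 4) → ends 8; y at 8 (size 4, align 4) → ends 12; total 12 bytes, alignment 4
checksum at 0 (size 4, align 4) → ends 4
window at 4 (size 2, align 2) → ends 6
flags at 6 (size 1, align 1) → ends 7
seq at 7 (size 2, align 1) → ends 9
pad 3 to align 4 for port
port at 12 (size 4, align 4) → ends 16
ttl at 16 (size 12, align 4) → ends 28
within Entry: hp at 4
16 + 4 = 20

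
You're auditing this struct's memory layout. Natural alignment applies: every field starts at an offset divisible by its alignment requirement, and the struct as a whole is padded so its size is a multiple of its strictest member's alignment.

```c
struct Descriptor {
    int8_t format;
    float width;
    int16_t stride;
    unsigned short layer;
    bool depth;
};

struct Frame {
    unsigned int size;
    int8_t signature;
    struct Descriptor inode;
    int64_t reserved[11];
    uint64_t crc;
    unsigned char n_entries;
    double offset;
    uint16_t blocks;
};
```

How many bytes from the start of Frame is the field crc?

112

Descriptor: 0..1  format  (1B, 1-aligned); 1..4  -- padding (3B); 4..8  width  (4B, 4-aligned); 8..10  stride  (2B, 2-aligned); 10..12  layer  (2B, 2-aligned); 12..13  depth  (1B, 1-aligned); 13..16  -- tail padding (3B); sizeof = 16, alignof = 4
0..4  size  (4B, 4-aligned)
4..5  signature  (1B, 1-aligned)
5..8  -- padding (3B)
8..24  inode  (16B, 4-aligned)
24..112  reserved  (88B, 8-aligned)
112..120  crc  (8B, 8-aligned)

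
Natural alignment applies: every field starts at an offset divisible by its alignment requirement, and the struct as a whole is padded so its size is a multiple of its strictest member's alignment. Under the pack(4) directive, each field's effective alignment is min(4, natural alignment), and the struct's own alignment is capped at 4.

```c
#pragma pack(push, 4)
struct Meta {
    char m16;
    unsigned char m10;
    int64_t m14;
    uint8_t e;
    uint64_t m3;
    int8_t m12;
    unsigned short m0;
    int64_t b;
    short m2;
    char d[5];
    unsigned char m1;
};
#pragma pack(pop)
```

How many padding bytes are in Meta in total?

0..1  m16  (1B, 1-aligned)
1..2  m10  (1B, 1-aligned)
2..4  -- padding (2B)
4..12  m14  (8B, 4-aligned)
12..13  e  (1B, 1-aligned)
13..16  -- padding (3B)
16..24  m3  (8B, 4-aligned)
24..25  m12  (1B, 1-aligned)
25..26  -- padding (1B)
26..28  m0  (2B, 2-aligned)
28..36  b  (8B, 4-aligned)
36..38  m2  (2B, 2-aligned)
38..43  d  (5B, 1-aligned)
43..44  m1  (1B, 1-aligned)
sizeof = 44, alignof = 4
data bytes 38, size 44 → padding 6

6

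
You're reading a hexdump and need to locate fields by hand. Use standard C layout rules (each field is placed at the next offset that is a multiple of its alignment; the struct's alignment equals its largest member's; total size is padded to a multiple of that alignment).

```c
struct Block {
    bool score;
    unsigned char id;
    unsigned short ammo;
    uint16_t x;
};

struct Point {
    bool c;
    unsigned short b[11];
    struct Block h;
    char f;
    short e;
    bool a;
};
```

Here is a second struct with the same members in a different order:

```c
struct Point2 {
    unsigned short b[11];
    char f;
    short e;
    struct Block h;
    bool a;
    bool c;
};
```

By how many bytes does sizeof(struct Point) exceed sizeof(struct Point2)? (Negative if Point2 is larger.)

Block: 0..1  score  (1B, 1-aligned); 1..2  id  (1B, 1-aligned); 2..4  ammo  (2B, 2-aligned); 4..6  x  (2B, 2-aligned); sizeof = 6, alignof = 2
0..1  c  (1B, 1-aligned)
1..2  -- padding (1B)
2..24  b  (22B, 2-aligned)
24..30  h  (6B, 2-aligned)
30..31  f  (1B, 1-aligned)
31..32  -- padding (1B)
32..34  e  (2B, 2-aligned)
34..35  a  (1B, 1-aligned)
35..36  -- tail padding (1B)
sizeof = 36, alignof = 2
— Point2 —
0..22  b  (22B, 2-aligned)
22..23  f  (1B, 1-aligned)
23..24  -- padding (1B)
24..26  e  (2B, 2-aligned)
26..32  h  (6B, 2-aligned)
32..33  a  (1B, 1-aligned)
33..34  c  (1B, 1-aligned)
sizeof = 34, alignof = 2
36 − 34 = 2

2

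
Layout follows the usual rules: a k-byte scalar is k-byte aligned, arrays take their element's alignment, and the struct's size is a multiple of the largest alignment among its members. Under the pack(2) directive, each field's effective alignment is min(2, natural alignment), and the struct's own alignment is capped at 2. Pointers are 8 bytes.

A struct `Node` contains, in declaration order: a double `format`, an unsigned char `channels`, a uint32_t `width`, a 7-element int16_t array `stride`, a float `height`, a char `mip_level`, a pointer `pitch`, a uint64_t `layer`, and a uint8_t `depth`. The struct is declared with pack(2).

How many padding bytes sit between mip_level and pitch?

1

format at 0 (size 8, align 2) → ends 8
channels at 8 (size 1, align 1) → ends 9
pad 1 to align 2 for width
width at 10 (size 4, align 2) → ends 14
stride at 14 (size 14, align 2) → ends 28
height at 28 (size 4, align 2) → ends 32
mip_level at 32 (size 1, align 1) → ends 33
pad 1 to align 2 for pitch
pitch at 34 (size 8, align 2) → ends 42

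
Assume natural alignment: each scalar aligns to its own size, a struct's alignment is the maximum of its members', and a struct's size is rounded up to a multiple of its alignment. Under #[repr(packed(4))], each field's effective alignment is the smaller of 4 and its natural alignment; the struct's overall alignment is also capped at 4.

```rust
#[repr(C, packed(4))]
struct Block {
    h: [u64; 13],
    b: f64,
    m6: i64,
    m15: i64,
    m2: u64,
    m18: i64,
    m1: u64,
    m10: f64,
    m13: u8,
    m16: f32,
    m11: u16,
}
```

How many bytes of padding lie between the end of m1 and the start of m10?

h at 0 (size 104, align 4) → ends 104
b at 104 (size 8, align 4) → ends 112
m6 at 112 (size 8, align 4) → ends 120
m15 at 120 (size 8, align 4) → ends 128
m2 at 128 (size 8, align 4) → ends 136
m18 at 136 (size 8, align 4) → ends 144
m1 at 144 (size 8, align 4) → ends 152
m10 at 152 (size 8, align 4) → ends 160

0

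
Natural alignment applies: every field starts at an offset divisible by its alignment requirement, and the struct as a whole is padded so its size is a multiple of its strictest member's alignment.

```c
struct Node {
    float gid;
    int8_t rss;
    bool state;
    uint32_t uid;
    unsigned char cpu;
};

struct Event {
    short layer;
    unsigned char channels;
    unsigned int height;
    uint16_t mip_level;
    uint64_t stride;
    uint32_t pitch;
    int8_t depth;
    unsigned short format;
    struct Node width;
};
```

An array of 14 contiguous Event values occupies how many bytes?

672

Node: gid at 0 (size 4, align 4) → ends 4; rss at 4 (size 1, align 1) → ends 5; state at 5 (size 1, align 1) → ends 6; pad 2 to align 4 for uid; uid at 8 (size 4, align 4) → ends 12; cpu at 12 (size 1, align 1) → ends 13; tail pad 3 to reach multiple of 4; total 16 bytes, alignment 4
layer at 0 (size 2, align 2) → ends 2
channels at 2 (size 1, align 1) → ends 3
pad 1 to align 4 for height
height at 4 (size 4, align 4) → ends 8
mip_level at 8 (size 2, align 2) → ends 10
pad 6 to align 8 for stride
stride at 16 (size 8, align 8) → ends 24
pitch at 24 (size 4, align 4) → ends 28
depth at 28 (size 1, align 1) → ends 29
pad 1 to align 2 for format
format at 30 (size 2, align 2) → ends 32
width at 32 (size 16, align 4) → ends 48
total 48 bytes, alignment 8
array of 14: 14 × 48 = 672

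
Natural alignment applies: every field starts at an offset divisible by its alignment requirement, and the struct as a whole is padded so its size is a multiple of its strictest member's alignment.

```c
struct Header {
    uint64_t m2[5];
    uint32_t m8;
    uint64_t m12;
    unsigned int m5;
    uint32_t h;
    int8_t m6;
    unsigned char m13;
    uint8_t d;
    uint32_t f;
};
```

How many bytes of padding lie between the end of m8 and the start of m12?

4

m2 at 0 (size 40, align 8) → ends 40
m8 at 40 (size 4, align 4) → ends 44
pad 4 to align 8 for m12
m12 at 48 (size 8, align 8) → ends 56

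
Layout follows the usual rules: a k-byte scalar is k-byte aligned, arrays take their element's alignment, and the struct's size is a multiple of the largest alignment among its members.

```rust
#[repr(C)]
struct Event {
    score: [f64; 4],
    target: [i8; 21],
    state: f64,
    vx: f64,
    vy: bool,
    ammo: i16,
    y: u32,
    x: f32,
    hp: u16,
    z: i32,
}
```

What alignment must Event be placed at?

member alignments: score=8, target=1, state=8, vx=8, vy=1, ammo=2, y=4, x=4, hp=2, z=4
max = 8

8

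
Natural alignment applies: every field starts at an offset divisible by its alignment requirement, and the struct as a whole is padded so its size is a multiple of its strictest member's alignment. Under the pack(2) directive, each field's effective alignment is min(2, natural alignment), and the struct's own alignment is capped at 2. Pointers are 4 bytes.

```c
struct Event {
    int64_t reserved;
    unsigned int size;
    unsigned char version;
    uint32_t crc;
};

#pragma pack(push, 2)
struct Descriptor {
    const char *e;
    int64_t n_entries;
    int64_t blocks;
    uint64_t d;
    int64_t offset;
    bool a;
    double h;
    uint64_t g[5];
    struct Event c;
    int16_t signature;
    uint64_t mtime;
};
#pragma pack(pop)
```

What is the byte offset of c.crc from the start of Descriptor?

102

Event: reserved at 0 (size 8, align 8) → ends 8; size at 8 (size 4, align 4) → ends 12; version at 12 (size 1, align 1) → ends 13; pad 3 to align 4 for crc; crc at 16 (size 4, align 4) → ends 20; tail pad 4 to reach multiple of 8; total 24 bytes, alignment 8
e at 0 (size 4, align 2) → ends 4
n_entries at 4 (size 8, align 2) → ends 12
blocks at 12 (size 8, align 2) → ends 20
d at 20 (size 8, align 2) → ends 28
offset at 28 (size 8, align 2) → ends 36
a at 36 (size 1, align 1) → ends 37
pad 1 to align 2 for h
h at 38 (size 8, align 2) → ends 46
g at 46 (size 40, align 2) → ends 86
c at 86 (size 24, align 2) → ends 110
within Event: crc at 16
86 + 16 = 102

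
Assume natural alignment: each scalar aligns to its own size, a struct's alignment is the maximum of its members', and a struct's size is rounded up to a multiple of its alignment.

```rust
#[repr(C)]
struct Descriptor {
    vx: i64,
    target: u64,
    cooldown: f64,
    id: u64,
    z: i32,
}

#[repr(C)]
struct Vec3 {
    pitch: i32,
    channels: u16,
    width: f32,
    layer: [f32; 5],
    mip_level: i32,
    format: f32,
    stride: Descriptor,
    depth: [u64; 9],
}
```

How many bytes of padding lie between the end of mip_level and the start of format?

Descriptor: vx at 0 (size 8, align 8) → ends 8; target at 8 (size 8, align 8) → ends 16; cooldown at 16 (size 8, align 8) → ends 24; id at 24 (size 8, align 8) → ends 32; z at 32 (size 4, align 4) → ends 36; tail pad 4 to reach multiple of 8; total 40 bytes, alignment 8
pitch at 0 (size 4, align 4) → ends 4
channels at 4 (size 2, align 2) → ends 6
pad 2 to align 4 for width
width at 8 (size 4, align 4) → ends 12
layer at 12 (size 20, align 4) → ends 32
mip_level at 32 (size 4, align 4) → ends 36
format at 36 (size 4, align 4) → ends 40

0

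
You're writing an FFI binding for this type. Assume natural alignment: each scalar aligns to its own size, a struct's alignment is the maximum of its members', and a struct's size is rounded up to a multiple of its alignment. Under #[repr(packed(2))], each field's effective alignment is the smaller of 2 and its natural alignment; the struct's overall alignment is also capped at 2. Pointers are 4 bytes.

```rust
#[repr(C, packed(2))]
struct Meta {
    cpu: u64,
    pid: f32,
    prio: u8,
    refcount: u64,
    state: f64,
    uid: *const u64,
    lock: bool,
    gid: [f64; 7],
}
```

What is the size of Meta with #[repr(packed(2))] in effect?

92

cpu at 0 (size 8, align 2) → ends 8
pid at 8 (size 4, align 2) → ends 12
prio at 12 (size 1, align 1) → ends 13
pad 1 to align 2 for refcount
refcount at 14 (size 8, align 2) → ends 22
state at 22 (size 8, align 2) → ends 30
uid at 30 (size 4, align 2) → ends 34
lock at 34 (size 1, align 1) → ends 35
pad 1 to align 2 for gid
gid at 36 (size 56, align 2) → ends 92
total 92 bytes, alignment 2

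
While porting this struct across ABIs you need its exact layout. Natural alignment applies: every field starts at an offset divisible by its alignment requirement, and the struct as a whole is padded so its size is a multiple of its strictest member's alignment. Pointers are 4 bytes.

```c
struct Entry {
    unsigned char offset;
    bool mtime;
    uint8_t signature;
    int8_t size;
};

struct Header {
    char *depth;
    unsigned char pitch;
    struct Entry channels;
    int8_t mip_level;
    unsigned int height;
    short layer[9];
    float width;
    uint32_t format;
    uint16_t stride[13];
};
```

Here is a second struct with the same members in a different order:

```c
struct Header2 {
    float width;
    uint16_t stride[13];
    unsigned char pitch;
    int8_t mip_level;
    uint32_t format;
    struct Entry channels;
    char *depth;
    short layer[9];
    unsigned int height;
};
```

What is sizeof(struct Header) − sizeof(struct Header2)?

Entry: offset at 0 (size 1, align 1) → ends 1; mtime at 1 (size 1, align 1) → ends 2; signature at 2 (size 1, align 1) → ends 3; size at 3 (size 1, align 1) → ends 4; total 4 bytes, alignment 1
depth at 0 (size 4, align 4) → ends 4
pitch at 4 (size 1, align 1) → ends 5
channels at 5 (size 4, align 1) → ends 9
mip_level at 9 (size 1, align 1) → ends 10
pad 2 to align 4 for height
height at 12 (size 4, align 4) → ends 16
layer at 16 (size 18, align 2) → ends 34
pad 2 to align 4 for width
width at 36 (size 4, align 4) → ends 40
format at 40 (size 4, align 4) → ends 44
stride at 44 (size 26, align 2) → ends 70
tail pad 2 to reach multiple of 4
total 72 bytes, alignment 4
— Header2 —
width at 0 (size 4, align 4) → ends 4
stride at 4 (size 26, align 2) → ends 30
pitch at 30 (size 1, align 1) → ends 31
mip_level at 31 (size 1, align 1) → ends 32
format at 32 (size 4, align 4) → ends 36
channels at 36 (size 4, align 1) → ends 40
depth at 40 (size 4, align 4) → ends 44
layer at 44 (size 18, align 2) → ends 62
pad 2 to align 4 for height
height at 64 (size 4, align 4) → ends 68
total 68 bytes, alignment 4
72 − 68 = 4

4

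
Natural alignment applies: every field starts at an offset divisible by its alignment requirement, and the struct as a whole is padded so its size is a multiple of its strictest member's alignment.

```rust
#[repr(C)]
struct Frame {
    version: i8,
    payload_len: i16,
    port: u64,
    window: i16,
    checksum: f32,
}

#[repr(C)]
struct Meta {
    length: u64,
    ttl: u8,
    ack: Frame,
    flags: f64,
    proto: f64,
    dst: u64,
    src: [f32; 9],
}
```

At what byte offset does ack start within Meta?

Frame: 0..1  version  (1B, 1-aligned); 1..2  -- padding (1B); 2..4  payload_len  (2B, 2-aligned); 4..8  -- padding (4B); 8..16  port  (8B, 8-aligned); 16..18  window  (2B, 2-aligned); 18..20  -- padding (2B); 20..24  checksum  (4B, 4-aligned); sizeof = 24, alignof = 8
0..8  length  (8B, 8-aligned)
8..9  ttl  (1B, 1-aligned)
9..16  -- padding (7B)
16..40  ack  (24B, 8-aligned)

16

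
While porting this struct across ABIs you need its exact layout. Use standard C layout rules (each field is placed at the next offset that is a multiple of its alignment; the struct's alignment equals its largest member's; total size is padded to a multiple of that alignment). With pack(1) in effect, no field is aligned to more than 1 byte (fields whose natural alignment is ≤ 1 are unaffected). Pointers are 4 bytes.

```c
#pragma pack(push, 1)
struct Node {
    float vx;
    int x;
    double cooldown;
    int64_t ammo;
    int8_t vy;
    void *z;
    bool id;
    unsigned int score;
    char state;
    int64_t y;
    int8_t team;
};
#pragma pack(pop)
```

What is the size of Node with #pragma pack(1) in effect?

44

0..4  vx  (4B, 1-aligned)
4..8  x  (4B, 1-aligned)
8..16  cooldown  (8B, 1-aligned)
16..24  ammo  (8B, 1-aligned)
24..25  vy  (1B, 1-aligned)
25..29  z  (4B, 1-aligned)
29..30  id  (1B, 1-aligned)
30..34  score  (4B, 1-aligned)
34..35  state  (1B, 1-aligned)
35..43  y  (8B, 1-aligned)
43..44  team  (1B, 1-aligned)
sizeof = 44, alignof = 1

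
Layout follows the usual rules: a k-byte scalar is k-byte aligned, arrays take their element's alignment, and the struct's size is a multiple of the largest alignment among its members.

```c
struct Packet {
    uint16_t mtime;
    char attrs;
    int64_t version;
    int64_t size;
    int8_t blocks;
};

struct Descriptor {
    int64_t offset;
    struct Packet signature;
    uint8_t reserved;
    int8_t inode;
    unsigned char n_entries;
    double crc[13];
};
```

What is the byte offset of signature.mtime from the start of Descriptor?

Packet: @0: mtime [2B, align 2] → 2; @2: attrs [1B, align 1] → 3; +5 pad (align 8); @8: version [8B, align 8] → 16; @16: size [8B, align 8] → 24; @24: blocks [1B, align 1] → 25; +7 tail pad (align 8); size 32, align 8
@0: offset [8B, align 8] → 8
@8: signature [32B, align 8] → 40
within Packet: mtime at 0
8 + 0 = 8

8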